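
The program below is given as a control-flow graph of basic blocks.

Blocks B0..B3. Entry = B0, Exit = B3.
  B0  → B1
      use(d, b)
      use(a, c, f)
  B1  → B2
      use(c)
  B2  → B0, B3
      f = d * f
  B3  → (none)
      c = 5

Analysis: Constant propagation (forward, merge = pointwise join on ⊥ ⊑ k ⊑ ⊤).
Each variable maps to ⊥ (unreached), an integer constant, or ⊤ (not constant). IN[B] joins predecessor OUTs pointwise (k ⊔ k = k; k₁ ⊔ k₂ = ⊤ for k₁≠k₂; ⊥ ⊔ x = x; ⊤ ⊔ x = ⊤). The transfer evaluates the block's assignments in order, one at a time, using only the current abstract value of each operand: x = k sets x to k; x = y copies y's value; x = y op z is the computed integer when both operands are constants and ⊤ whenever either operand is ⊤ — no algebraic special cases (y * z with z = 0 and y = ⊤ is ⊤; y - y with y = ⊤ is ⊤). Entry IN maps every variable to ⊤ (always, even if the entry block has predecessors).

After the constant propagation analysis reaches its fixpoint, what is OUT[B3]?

Converged values:
  B0:  IN=(all ⊤)  OUT=(all ⊤)
  B1:  IN=(all ⊤)  OUT=(all ⊤)
  B2:  IN=(all ⊤)  OUT=(all ⊤)
  B3:  IN=(all ⊤)  OUT={c:5; rest ⊤}

Merge at B3: IN[B3] = OUT[B2] = {a: ⊤, b: ⊤, c: ⊤, d: ⊤, e: ⊤, f: ⊤}
Applying B3's transfer function to that IN value gives OUT[B3] (row B3 above).

Answer: {a: ⊤, b: ⊤, c: 5, d: ⊤, e: ⊤, f: ⊤}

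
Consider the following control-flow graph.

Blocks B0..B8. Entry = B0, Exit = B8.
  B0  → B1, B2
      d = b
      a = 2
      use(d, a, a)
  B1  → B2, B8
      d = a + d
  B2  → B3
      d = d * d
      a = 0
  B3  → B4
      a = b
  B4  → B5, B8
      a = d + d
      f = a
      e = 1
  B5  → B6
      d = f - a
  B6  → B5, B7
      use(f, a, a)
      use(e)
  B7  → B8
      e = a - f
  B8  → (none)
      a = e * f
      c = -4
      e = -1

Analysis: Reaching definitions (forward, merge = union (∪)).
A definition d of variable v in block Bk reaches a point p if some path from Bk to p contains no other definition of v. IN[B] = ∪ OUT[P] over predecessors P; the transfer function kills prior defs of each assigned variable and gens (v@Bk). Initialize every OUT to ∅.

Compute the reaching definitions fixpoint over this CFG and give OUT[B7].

Answer: {a@B4, d@B5, e@B7, f@B4}

Trace:
Fixpoint table:
  B0:  IN={}  OUT={a@B0, d@B0}
  B1:  IN={a@B0, d@B0}  OUT={a@B0, d@B1}
  B2:  IN={a@B0, d@B0, d@B1}  OUT={a@B2, d@B2}
  B3:  IN={a@B2, d@B2}  OUT={a@B3, d@B2}
  B4:  IN={a@B3, d@B2}  OUT={a@B4, d@B2, e@B4, f@B4}
  B5:  IN={a@B4, d@B2, d@B5, e@B4, f@B4}  OUT={a@B4, d@B5, e@B4, f@B4}
  B6:  IN={a@B4, d@B5, e@B4, f@B4}  OUT={a@B4, d@B5, e@B4, f@B4}
  B7:  IN={a@B4, d@B5, e@B4, f@B4}  OUT={a@B4, d@B5, e@B7, f@B4}
  B8:  IN={a@B0, a@B4, d@B1, d@B2, d@B5, e@B4, e@B7, f@B4}  OUT={a@B8, c@B8, d@B1, d@B2, d@B5, e@B8, f@B4}

Merge at B7: IN[B7] = OUT[B6] = {a@B4, d@B5, e@B4, f@B4}
Applying B7's transfer function to that IN value gives OUT[B7] (row B7 above).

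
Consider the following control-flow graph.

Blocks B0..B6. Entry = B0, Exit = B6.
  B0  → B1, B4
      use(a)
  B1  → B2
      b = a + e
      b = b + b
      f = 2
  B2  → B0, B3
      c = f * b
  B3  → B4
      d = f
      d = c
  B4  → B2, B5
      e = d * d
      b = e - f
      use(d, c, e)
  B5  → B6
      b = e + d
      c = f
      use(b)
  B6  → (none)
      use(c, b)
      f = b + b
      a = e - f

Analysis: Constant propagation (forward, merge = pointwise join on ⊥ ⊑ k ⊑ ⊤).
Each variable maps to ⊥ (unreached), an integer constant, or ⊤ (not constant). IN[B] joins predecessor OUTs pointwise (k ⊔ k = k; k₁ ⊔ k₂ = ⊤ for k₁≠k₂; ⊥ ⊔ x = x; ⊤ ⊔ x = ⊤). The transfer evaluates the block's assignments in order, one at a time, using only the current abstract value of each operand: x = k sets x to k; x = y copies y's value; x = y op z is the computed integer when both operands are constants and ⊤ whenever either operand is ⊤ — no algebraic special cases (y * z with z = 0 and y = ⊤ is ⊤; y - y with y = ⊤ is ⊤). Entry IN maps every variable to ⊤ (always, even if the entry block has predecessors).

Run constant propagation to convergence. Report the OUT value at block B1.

Answer: {a: ⊤, b: ⊤, c: ⊤, d: ⊤, e: ⊤, f: 2}

Derivation:
Fixpoint table:
  B0: | IN=(all ⊤) | OUT=(all ⊤)
  B1: | IN=(all ⊤) | OUT={f:2; rest ⊤}
  B2: | IN=(all ⊤) | OUT=(all ⊤)
  B3: | IN=(all ⊤) | OUT=(all ⊤)
  B4: | IN=(all ⊤) | OUT=(all ⊤)
  B5: | IN=(all ⊤) | OUT=(all ⊤)
  B6: | IN=(all ⊤) | OUT=(all ⊤)

Merge at B1: IN[B1] = OUT[B0] = {a: ⊤, b: ⊤, c: ⊤, d: ⊤, e: ⊤, f: ⊤}
Applying B1's transfer function to that IN value gives OUT[B1] (row B1 above).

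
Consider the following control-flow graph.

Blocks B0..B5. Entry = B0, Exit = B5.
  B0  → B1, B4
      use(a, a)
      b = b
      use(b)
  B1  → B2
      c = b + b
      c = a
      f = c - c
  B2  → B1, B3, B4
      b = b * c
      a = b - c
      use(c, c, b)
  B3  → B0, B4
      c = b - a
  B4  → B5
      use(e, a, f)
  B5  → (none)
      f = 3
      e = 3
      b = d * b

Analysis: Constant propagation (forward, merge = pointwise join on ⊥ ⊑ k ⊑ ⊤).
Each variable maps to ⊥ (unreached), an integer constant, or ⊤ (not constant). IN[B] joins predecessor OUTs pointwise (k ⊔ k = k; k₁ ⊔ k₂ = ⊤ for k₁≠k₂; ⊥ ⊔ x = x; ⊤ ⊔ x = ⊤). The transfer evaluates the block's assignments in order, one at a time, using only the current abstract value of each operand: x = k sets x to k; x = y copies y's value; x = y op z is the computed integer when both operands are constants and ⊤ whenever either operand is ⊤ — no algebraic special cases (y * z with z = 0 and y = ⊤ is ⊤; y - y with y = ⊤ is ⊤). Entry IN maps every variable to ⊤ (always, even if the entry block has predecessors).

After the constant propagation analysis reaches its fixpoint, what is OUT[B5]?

Answer: {a: ⊤, b: ⊤, c: ⊤, d: ⊤, e: 3, f: 3}

Derivation:
Converged values:
  B0:   IN=(all ⊤)   OUT=(all ⊤)
  B1:   IN=(all ⊤)   OUT=(all ⊤)
  B2:   IN=(all ⊤)   OUT=(all ⊤)
  B3:   IN=(all ⊤)   OUT=(all ⊤)
  B4:   IN=(all ⊤)   OUT=(all ⊤)
  B5:   IN=(all ⊤)   OUT={e:3, f:3; rest ⊤}

Merge at B5: IN[B5] = OUT[B4] = {a: ⊤, b: ⊤, c: ⊤, d: ⊤, e: ⊤, f: ⊤}
Applying B5's transfer function to that IN value gives OUT[B5] (row B5 above).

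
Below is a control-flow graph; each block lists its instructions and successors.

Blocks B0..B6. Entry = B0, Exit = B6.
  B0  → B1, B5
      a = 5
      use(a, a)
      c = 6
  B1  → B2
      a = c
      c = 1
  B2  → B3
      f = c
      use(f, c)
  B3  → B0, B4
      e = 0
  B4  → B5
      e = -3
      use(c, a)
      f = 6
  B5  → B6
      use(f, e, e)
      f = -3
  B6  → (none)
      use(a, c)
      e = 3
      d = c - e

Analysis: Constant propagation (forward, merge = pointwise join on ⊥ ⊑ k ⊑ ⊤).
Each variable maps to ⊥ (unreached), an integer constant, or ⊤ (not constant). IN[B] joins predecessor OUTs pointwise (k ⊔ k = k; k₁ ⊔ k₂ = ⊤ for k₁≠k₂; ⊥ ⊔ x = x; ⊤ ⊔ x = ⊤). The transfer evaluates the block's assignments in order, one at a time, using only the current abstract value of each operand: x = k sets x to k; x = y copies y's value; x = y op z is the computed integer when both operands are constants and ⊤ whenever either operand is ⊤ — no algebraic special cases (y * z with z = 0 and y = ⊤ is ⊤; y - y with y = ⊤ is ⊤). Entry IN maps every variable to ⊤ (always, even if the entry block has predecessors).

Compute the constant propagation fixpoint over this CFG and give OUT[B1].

Answer: {a: 6, b: ⊤, c: 1, d: ⊤, e: ⊤, f: ⊤}

Trace:
Converged values:
  B0:  IN=(all ⊤)  OUT={a:5, c:6; rest ⊤}
  B1:  IN={a:5, c:6; rest ⊤}  OUT={a:6, c:1; rest ⊤}
  B2:  IN={a:6, c:1; rest ⊤}  OUT={a:6, c:1, f:1; rest ⊤}
  B3:  IN={a:6, c:1, f:1; rest ⊤}  OUT={a:6, c:1, e:0, f:1; rest ⊤}
  B4:  IN={a:6, c:1, e:0, f:1; rest ⊤}  OUT={a:6, c:1, e:-3, f:6; rest ⊤}
  B5:  IN=(all ⊤)  OUT={f:-3; rest ⊤}
  B6:  IN={f:-3; rest ⊤}  OUT={e:3, f:-3; rest ⊤}

Merge at B1: IN[B1] = OUT[B0] = {a: 5, b: ⊤, c: 6, d: ⊤, e: ⊤, f: ⊤}
Applying B1's transfer function to that IN value gives OUT[B1] (row B1 above).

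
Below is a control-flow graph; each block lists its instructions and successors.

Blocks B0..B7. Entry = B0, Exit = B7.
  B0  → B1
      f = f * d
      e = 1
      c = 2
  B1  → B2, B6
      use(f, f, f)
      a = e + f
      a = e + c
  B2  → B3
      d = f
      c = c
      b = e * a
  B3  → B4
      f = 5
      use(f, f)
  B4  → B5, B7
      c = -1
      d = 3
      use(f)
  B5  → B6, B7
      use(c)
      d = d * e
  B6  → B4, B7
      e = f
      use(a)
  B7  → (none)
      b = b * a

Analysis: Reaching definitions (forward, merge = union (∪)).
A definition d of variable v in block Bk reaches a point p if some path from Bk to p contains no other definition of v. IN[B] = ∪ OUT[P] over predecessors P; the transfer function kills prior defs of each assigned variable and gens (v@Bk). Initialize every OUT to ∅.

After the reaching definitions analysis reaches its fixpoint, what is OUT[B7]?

Fixpoint table:
  B0: | IN={} | OUT={c@B0, e@B0, f@B0}
  B1: | IN={c@B0, e@B0, f@B0} | OUT={a@B1, c@B0, e@B0, f@B0}
  B2: | IN={a@B1, c@B0, e@B0, f@B0} | OUT={a@B1, b@B2, c@B2, d@B2, e@B0, f@B0}
  B3: | IN={a@B1, b@B2, c@B2, d@B2, e@B0, f@B0} | OUT={a@B1, b@B2, c@B2, d@B2, e@B0, f@B3}
  B4: | IN={a@B1, b@B2, c@B0, c@B2, c@B4, d@B2, d@B5, e@B0, e@B6, f@B0, f@B3} | OUT={a@B1, b@B2, c@B4, d@B4, e@B0, e@B6, f@B0, f@B3}
  B5: | IN={a@B1, b@B2, c@B4, d@B4, e@B0, e@B6, f@B0, f@B3} | OUT={a@B1, b@B2, c@B4, d@B5, e@B0, e@B6, f@B0, f@B3}
  B6: | IN={a@B1, b@B2, c@B0, c@B4, d@B5, e@B0, e@B6, f@B0, f@B3} | OUT={a@B1, b@B2, c@B0, c@B4, d@B5, e@B6, f@B0, f@B3}
  B7: | IN={a@B1, b@B2, c@B0, c@B4, d@B4, d@B5, e@B0, e@B6, f@B0, f@B3} | OUT={a@B1, b@B7, c@B0, c@B4, d@B4, d@B5, e@B0, e@B6, f@B0, f@B3}

Merge at B7: IN[B7] = OUT[B4] ⊔ OUT[B5] ⊔ OUT[B6] = {a@B1, b@B2, c@B0, c@B4, d@B4, d@B5, e@B0, e@B6, f@B0, f@B3}
Applying B7's transfer function to that IN value gives OUT[B7] (row B7 above).

Answer: {a@B1, b@B7, c@B0, c@B4, d@B4, d@B5, e@B0, e@B6, f@B0, f@B3}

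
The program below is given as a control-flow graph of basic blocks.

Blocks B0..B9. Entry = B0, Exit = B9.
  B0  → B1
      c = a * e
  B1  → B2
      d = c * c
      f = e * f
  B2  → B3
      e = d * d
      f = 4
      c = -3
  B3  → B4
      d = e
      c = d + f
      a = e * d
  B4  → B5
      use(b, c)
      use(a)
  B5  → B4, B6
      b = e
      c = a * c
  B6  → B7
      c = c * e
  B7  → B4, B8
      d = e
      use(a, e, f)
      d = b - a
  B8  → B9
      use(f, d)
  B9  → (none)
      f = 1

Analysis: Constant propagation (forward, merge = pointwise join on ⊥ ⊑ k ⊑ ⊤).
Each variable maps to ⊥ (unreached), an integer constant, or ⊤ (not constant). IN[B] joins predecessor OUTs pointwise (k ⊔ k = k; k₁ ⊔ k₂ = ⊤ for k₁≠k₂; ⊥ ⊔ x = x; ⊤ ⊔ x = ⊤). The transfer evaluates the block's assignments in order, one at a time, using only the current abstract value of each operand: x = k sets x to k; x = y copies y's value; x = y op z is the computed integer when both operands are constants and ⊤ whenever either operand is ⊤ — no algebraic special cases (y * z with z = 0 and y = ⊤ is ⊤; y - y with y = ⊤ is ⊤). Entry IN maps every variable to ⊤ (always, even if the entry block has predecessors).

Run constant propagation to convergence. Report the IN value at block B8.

Per-block solution:
  B0:   IN=(all ⊤)   OUT=(all ⊤)
  B1:   IN=(all ⊤)   OUT=(all ⊤)
  B2:   IN=(all ⊤)   OUT={c:-3, f:4; rest ⊤}
  B3:   IN={c:-3, f:4; rest ⊤}   OUT={f:4; rest ⊤}
  B4:   IN={f:4; rest ⊤}   OUT={f:4; rest ⊤}
  B5:   IN={f:4; rest ⊤}   OUT={f:4; rest ⊤}
  B6:   IN={f:4; rest ⊤}   OUT={f:4; rest ⊤}
  B7:   IN={f:4; rest ⊤}   OUT={f:4; rest ⊤}
  B8:   IN={f:4; rest ⊤}   OUT={f:4; rest ⊤}
  B9:   IN={f:4; rest ⊤}   OUT={f:1; rest ⊤}

Merge at B8: IN[B8] = OUT[B7] = {a: ⊤, b: ⊤, c: ⊤, d: ⊤, e: ⊤, f: 4}

Answer: {a: ⊤, b: ⊤, c: ⊤, d: ⊤, e: ⊤, f: 4}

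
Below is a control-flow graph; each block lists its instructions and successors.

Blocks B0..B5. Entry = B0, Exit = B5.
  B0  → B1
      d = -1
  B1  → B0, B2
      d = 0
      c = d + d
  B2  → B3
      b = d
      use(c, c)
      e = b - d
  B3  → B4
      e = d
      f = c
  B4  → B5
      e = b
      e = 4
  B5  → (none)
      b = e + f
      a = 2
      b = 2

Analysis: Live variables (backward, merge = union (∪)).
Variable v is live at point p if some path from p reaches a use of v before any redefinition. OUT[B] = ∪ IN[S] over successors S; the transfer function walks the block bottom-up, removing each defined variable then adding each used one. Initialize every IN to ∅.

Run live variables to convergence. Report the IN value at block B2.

Answer: {c, d}

Working:
Per-block solution:
  B0: | IN={} | OUT={}
  B1: | IN={} | OUT={c, d}
  B2: | IN={c, d} | OUT={b, c, d}
  B3: | IN={b, c, d} | OUT={b, f}
  B4: | IN={b, f} | OUT={e, f}
  B5: | IN={e, f} | OUT={}

Merge at B2: OUT[B2] = IN[B3] = {b, c, d}
Applying B2's transfer function to that OUT value gives IN[B2] (row B2 above).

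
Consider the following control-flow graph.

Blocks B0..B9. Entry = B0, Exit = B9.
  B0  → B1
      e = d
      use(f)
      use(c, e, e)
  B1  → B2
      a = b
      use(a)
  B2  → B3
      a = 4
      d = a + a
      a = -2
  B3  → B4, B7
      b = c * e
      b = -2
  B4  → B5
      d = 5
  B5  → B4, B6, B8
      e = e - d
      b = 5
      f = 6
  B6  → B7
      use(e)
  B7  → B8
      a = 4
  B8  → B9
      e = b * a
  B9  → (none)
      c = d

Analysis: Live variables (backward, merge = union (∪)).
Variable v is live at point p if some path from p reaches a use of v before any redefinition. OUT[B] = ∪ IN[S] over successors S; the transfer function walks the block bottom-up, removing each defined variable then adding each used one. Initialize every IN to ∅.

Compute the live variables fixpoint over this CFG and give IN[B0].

Answer: {b, c, d, f}

Working:
Converged values:
  B0: | IN={b, c, d, f} | OUT={b, c, e}
  B1: | IN={b, c, e} | OUT={c, e}
  B2: | IN={c, e} | OUT={a, c, d, e}
  B3: | IN={a, c, d, e} | OUT={a, b, d, e}
  B4: | IN={a, e} | OUT={a, d, e}
  B5: | IN={a, d, e} | OUT={a, b, d, e}
  B6: | IN={b, d, e} | OUT={b, d}
  B7: | IN={b, d} | OUT={a, b, d}
  B8: | IN={a, b, d} | OUT={d}
  B9: | IN={d} | OUT={}

Merge at B0: OUT[B0] = IN[B1] = {b, c, e}
Applying B0's transfer function to that OUT value gives IN[B0] (row B0 above).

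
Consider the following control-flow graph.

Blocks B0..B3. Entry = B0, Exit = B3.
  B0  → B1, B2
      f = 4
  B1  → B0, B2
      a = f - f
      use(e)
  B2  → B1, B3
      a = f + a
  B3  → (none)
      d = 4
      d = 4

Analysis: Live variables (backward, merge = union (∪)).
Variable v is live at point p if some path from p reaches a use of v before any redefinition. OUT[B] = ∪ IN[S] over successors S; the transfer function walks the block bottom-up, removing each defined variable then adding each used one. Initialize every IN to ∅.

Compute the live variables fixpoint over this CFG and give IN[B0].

Fixpoint table:
  B0:   IN={a, e}   OUT={a, e, f}
  B1:   IN={e, f}   OUT={a, e, f}
  B2:   IN={a, e, f}   OUT={e, f}
  B3:   IN={}   OUT={}

Merge at B0: OUT[B0] = IN[B1] ⊔ IN[B2] = {a, e, f}
Applying B0's transfer function to that OUT value gives IN[B0] (row B0 above).

Answer: {a, e}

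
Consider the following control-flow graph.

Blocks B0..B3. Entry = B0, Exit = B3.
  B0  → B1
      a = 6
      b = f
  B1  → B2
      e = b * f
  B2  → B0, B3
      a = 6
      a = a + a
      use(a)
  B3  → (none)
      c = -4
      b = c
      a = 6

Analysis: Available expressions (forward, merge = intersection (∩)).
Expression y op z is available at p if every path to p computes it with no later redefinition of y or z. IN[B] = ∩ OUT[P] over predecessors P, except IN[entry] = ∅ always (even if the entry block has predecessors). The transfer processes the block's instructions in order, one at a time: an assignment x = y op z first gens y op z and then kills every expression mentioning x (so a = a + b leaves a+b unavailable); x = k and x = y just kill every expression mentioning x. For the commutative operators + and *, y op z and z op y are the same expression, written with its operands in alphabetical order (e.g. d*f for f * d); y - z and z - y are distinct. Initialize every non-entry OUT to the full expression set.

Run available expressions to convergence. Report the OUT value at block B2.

Answer: {b*f}

Derivation:
Converged values:
  B0:  IN={}  OUT={}
  B1:  IN={}  OUT={b*f}
  B2:  IN={b*f}  OUT={b*f}
  B3:  IN={b*f}  OUT={}

Merge at B2: IN[B2] = OUT[B1] = {b*f}
Applying B2's transfer function to that IN value gives OUT[B2] (row B2 above).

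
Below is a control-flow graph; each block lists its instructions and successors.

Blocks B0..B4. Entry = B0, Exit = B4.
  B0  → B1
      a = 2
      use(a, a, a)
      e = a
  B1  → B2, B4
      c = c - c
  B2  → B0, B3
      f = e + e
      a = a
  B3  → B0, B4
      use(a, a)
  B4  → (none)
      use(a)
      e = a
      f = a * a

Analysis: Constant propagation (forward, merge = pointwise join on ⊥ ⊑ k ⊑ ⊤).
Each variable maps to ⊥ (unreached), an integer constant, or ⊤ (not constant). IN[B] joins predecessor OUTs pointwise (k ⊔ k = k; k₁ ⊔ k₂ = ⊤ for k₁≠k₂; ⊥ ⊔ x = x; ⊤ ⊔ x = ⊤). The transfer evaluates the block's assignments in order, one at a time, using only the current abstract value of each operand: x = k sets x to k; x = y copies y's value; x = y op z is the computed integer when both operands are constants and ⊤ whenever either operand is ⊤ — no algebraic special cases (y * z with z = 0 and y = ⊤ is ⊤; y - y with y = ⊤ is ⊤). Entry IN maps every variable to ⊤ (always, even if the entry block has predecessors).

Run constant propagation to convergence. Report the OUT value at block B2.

Per-block solution:
  B0:  IN=(all ⊤)  OUT={a:2, e:2; rest ⊤}
  B1:  IN={a:2, e:2; rest ⊤}  OUT={a:2, e:2; rest ⊤}
  B2:  IN={a:2, e:2; rest ⊤}  OUT={a:2, e:2, f:4; rest ⊤}
  B3:  IN={a:2, e:2, f:4; rest ⊤}  OUT={a:2, e:2, f:4; rest ⊤}
  B4:  IN={a:2, e:2; rest ⊤}  OUT={a:2, e:2, f:4; rest ⊤}

Merge at B2: IN[B2] = OUT[B1] = {a: 2, b: ⊤, c: ⊤, d: ⊤, e: 2, f: ⊤}
Applying B2's transfer function to that IN value gives OUT[B2] (row B2 above).

Answer: {a: 2, b: ⊤, c: ⊤, d: ⊤, e: 2, f: 4}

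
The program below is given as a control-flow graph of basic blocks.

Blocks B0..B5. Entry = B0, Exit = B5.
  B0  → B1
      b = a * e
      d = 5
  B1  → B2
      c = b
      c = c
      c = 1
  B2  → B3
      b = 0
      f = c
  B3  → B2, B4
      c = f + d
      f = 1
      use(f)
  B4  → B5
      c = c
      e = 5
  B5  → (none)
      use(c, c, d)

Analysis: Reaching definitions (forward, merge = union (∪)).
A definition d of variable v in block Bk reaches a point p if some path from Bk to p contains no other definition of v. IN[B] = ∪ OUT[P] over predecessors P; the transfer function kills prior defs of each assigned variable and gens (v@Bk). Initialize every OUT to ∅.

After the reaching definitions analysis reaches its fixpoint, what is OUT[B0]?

Per-block solution:
  B0: | IN={} | OUT={b@B0, d@B0}
  B1: | IN={b@B0, d@B0} | OUT={b@B0, c@B1, d@B0}
  B2: | IN={b@B0, b@B2, c@B1, c@B3, d@B0, f@B3} | OUT={b@B2, c@B1, c@B3, d@B0, f@B2}
  B3: | IN={b@B2, c@B1, c@B3, d@B0, f@B2} | OUT={b@B2, c@B3, d@B0, f@B3}
  B4: | IN={b@B2, c@B3, d@B0, f@B3} | OUT={b@B2, c@B4, d@B0, e@B4, f@B3}
  B5: | IN={b@B2, c@B4, d@B0, e@B4, f@B3} | OUT={b@B2, c@B4, d@B0, e@B4, f@B3}

B0 is the boundary node: IN[B0] = {}
Applying B0's transfer function to that IN value gives OUT[B0] (row B0 above).

Answer: {b@B0, d@B0}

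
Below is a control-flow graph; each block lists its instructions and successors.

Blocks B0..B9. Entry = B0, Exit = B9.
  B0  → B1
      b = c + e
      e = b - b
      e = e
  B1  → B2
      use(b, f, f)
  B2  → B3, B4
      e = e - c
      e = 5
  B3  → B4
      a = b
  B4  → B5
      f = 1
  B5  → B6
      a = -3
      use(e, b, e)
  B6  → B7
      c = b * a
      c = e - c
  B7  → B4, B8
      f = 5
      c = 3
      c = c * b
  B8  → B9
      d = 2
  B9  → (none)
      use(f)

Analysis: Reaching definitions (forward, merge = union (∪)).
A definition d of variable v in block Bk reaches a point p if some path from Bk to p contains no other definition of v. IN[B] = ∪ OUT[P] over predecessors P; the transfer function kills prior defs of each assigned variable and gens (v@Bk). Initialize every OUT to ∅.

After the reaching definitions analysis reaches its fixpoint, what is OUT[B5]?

Fixpoint table:
  B0: | IN={} | OUT={b@B0, e@B0}
  B1: | IN={b@B0, e@B0} | OUT={b@B0, e@B0}
  B2: | IN={b@B0, e@B0} | OUT={b@B0, e@B2}
  B3: | IN={b@B0, e@B2} | OUT={a@B3, b@B0, e@B2}
  B4: | IN={a@B3, a@B5, b@B0, c@B7, e@B2, f@B7} | OUT={a@B3, a@B5, b@B0, c@B7, e@B2, f@B4}
  B5: | IN={a@B3, a@B5, b@B0, c@B7, e@B2, f@B4} | OUT={a@B5, b@B0, c@B7, e@B2, f@B4}
  B6: | IN={a@B5, b@B0, c@B7, e@B2, f@B4} | OUT={a@B5, b@B0, c@B6, e@B2, f@B4}
  B7: | IN={a@B5, b@B0, c@B6, e@B2, f@B4} | OUT={a@B5, b@B0, c@B7, e@B2, f@B7}
  B8: | IN={a@B5, b@B0, c@B7, e@B2, f@B7} | OUT={a@B5, b@B0, c@B7, d@B8, e@B2, f@B7}
  B9: | IN={a@B5, b@B0, c@B7, d@B8, e@B2, f@B7} | OUT={a@B5, b@B0, c@B7, d@B8, e@B2, f@B7}

Merge at B5: IN[B5] = OUT[B4] = {a@B3, a@B5, b@B0, c@B7, e@B2, f@B4}
Applying B5's transfer function to that IN value gives OUT[B5] (row B5 above).

Answer: {a@B5, b@B0, c@B7, e@B2, f@B4}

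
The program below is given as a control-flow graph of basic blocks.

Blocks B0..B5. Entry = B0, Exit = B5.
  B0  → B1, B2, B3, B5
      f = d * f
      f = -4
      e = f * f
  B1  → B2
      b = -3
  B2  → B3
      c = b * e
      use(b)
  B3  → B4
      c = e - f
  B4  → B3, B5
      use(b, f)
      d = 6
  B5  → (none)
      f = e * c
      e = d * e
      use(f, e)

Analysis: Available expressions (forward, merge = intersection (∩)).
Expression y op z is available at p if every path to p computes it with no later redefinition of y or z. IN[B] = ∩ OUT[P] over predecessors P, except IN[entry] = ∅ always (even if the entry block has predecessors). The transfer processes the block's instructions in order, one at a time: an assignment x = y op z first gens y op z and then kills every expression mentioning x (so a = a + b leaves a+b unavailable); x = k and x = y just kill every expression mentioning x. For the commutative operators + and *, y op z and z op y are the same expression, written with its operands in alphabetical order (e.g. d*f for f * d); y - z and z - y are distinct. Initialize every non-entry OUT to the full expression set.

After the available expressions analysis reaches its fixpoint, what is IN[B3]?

Fixpoint table:
  B0:  IN={}  OUT={f*f}
  B1:  IN={f*f}  OUT={f*f}
  B2:  IN={f*f}  OUT={b*e, f*f}
  B3:  IN={f*f}  OUT={e-f, f*f}
  B4:  IN={e-f, f*f}  OUT={e-f, f*f}
  B5:  IN={f*f}  OUT={}

Merge at B3: IN[B3] = OUT[B0] ∩ OUT[B2] ∩ OUT[B4] = {f*f}

Answer: {f*f}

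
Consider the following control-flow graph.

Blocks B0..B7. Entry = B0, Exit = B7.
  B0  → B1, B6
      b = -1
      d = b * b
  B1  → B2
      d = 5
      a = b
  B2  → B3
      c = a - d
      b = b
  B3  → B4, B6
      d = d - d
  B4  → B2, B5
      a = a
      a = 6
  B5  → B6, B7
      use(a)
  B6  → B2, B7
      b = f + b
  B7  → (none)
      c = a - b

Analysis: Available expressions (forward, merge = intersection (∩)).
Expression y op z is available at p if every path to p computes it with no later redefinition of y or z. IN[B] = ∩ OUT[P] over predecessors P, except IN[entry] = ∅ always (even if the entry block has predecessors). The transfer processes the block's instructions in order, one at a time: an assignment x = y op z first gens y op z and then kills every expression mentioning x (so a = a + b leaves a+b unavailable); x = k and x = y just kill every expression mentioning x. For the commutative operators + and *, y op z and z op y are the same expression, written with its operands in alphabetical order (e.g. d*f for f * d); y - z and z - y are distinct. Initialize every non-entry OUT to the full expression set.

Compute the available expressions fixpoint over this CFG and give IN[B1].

Answer: {b*b}

Derivation:
Per-block solution:
  B0:  IN={}  OUT={b*b}
  B1:  IN={b*b}  OUT={b*b}
  B2:  IN={}  OUT={a-d}
  B3:  IN={a-d}  OUT={}
  B4:  IN={}  OUT={}
  B5:  IN={}  OUT={}
  B6:  IN={}  OUT={}
  B7:  IN={}  OUT={a-b}

Merge at B1: IN[B1] = OUT[B0] = {b*b}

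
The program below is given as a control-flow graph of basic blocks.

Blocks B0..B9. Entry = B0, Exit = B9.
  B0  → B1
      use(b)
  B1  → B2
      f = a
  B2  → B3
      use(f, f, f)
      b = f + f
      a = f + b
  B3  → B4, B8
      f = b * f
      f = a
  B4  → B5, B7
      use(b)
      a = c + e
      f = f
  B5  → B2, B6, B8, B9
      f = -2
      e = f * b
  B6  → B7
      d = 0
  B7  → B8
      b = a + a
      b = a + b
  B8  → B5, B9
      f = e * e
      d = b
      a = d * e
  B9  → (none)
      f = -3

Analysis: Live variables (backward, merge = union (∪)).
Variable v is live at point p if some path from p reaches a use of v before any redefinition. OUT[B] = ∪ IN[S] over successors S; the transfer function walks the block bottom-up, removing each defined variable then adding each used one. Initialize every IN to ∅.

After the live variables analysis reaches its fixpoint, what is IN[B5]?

Converged values:
  B0:  IN={a, b, c, e}  OUT={a, c, e}
  B1:  IN={a, c, e}  OUT={c, e, f}
  B2:  IN={c, e, f}  OUT={a, b, c, e, f}
  B3:  IN={a, b, c, e, f}  OUT={b, c, e, f}
  B4:  IN={b, c, e, f}  OUT={a, b, c, e}
  B5:  IN={a, b, c}  OUT={a, b, c, e, f}
  B6:  IN={a, c, e}  OUT={a, c, e}
  B7:  IN={a, c, e}  OUT={b, c, e}
  B8:  IN={b, c, e}  OUT={a, b, c}
  B9:  IN={}  OUT={}

Merge at B5: OUT[B5] = IN[B2] ⊔ IN[B6] ⊔ IN[B8] ⊔ IN[B9] = {a, b, c, e, f}
Applying B5's transfer function to that OUT value gives IN[B5] (row B5 above).

Answer: {a, b, c}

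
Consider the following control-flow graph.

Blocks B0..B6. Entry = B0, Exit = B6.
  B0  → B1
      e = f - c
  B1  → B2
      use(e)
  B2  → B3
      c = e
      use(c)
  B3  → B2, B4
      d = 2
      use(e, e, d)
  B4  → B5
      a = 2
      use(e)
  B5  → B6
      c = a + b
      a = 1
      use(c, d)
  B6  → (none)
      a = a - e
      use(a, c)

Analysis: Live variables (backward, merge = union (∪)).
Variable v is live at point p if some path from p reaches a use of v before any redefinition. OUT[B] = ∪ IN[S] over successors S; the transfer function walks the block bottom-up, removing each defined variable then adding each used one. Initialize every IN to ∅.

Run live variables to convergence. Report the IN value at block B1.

Fixpoint table:
  B0: | IN={b, c, f} | OUT={b, e}
  B1: | IN={b, e} | OUT={b, e}
  B2: | IN={b, e} | OUT={b, e}
  B3: | IN={b, e} | OUT={b, d, e}
  B4: | IN={b, d, e} | OUT={a, b, d, e}
  B5: | IN={a, b, d, e} | OUT={a, c, e}
  B6: | IN={a, c, e} | OUT={}

Merge at B1: OUT[B1] = IN[B2] = {b, e}
Applying B1's transfer function to that OUT value gives IN[B1] (row B1 above).

Answer: {b, e}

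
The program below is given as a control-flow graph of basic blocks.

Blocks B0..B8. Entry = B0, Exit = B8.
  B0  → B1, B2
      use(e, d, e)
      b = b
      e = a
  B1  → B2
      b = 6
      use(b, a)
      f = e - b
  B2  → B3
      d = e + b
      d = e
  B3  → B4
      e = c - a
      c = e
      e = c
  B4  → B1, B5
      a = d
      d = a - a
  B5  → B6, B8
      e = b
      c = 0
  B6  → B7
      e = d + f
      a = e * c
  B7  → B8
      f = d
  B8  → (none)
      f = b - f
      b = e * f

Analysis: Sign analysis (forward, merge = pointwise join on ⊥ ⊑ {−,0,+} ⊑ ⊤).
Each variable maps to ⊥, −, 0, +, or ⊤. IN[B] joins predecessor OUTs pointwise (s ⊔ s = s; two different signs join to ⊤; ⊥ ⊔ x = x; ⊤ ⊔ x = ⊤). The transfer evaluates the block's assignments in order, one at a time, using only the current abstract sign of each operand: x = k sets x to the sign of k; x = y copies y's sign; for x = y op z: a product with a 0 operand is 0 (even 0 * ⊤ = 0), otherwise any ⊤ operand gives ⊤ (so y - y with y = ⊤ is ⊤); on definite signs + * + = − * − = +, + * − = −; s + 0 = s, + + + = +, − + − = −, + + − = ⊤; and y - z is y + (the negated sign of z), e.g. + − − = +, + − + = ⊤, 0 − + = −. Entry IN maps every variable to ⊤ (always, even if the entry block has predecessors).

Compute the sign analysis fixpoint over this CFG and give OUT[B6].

Fixpoint table:
  B0: | IN=(all ⊤) | OUT=(all ⊤)
  B1: | IN=(all ⊤) | OUT={b:+; rest ⊤}
  B2: | IN=(all ⊤) | OUT=(all ⊤)
  B3: | IN=(all ⊤) | OUT=(all ⊤)
  B4: | IN=(all ⊤) | OUT=(all ⊤)
  B5: | IN=(all ⊤) | OUT={c:0; rest ⊤}
  B6: | IN={c:0; rest ⊤} | OUT={a:0, c:0; rest ⊤}
  B7: | IN={a:0, c:0; rest ⊤} | OUT={a:0, c:0; rest ⊤}
  B8: | IN={c:0; rest ⊤} | OUT={c:0; rest ⊤}

Merge at B6: IN[B6] = OUT[B5] = {a: ⊤, b: ⊤, c: 0, d: ⊤, e: ⊤, f: ⊤}
Applying B6's transfer function to that IN value gives OUT[B6] (row B6 above).

Answer: {a: 0, b: ⊤, c: 0, d: ⊤, e: ⊤, f: ⊤}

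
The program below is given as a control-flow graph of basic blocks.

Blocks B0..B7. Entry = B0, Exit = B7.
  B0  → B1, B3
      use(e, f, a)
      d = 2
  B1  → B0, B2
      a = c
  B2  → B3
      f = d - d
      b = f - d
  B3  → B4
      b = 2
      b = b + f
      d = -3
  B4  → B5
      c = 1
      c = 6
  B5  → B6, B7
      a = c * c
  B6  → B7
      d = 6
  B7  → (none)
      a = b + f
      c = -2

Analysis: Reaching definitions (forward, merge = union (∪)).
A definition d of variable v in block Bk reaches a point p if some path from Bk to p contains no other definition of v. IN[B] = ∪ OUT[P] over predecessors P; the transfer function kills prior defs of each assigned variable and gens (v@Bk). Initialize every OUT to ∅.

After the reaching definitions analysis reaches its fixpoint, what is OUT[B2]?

Answer: {a@B1, b@B2, d@B0, f@B2}

Derivation:
Per-block solution:
  B0: | IN={a@B1, d@B0} | OUT={a@B1, d@B0}
  B1: | IN={a@B1, d@B0} | OUT={a@B1, d@B0}
  B2: | IN={a@B1, d@B0} | OUT={a@B1, b@B2, d@B0, f@B2}
  B3: | IN={a@B1, b@B2, d@B0, f@B2} | OUT={a@B1, b@B3, d@B3, f@B2}
  B4: | IN={a@B1, b@B3, d@B3, f@B2} | OUT={a@B1, b@B3, c@B4, d@B3, f@B2}
  B5: | IN={a@B1, b@B3, c@B4, d@B3, f@B2} | OUT={a@B5, b@B3, c@B4, d@B3, f@B2}
  B6: | IN={a@B5, b@B3, c@B4, d@B3, f@B2} | OUT={a@B5, b@B3, c@B4, d@B6, f@B2}
  B7: | IN={a@B5, b@B3, c@B4, d@B3, d@B6, f@B2} | OUT={a@B7, b@B3, c@B7, d@B3, d@B6, f@B2}

Merge at B2: IN[B2] = OUT[B1] = {a@B1, d@B0}
Applying B2's transfer function to that IN value gives OUT[B2] (row B2 above).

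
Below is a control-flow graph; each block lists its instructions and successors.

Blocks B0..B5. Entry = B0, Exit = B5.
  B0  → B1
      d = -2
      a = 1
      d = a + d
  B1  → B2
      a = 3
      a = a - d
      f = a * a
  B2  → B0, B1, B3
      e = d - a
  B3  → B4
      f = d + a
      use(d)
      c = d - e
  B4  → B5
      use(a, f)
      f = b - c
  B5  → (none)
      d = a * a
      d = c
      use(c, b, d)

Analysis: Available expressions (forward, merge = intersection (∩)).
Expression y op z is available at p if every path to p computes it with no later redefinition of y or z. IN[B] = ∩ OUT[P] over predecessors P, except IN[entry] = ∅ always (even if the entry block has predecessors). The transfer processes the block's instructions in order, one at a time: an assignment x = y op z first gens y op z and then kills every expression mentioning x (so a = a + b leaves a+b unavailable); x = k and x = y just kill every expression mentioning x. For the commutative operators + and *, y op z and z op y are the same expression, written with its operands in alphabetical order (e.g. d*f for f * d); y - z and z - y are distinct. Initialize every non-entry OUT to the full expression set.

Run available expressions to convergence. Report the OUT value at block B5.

Converged values:
  B0:  IN={}  OUT={}
  B1:  IN={}  OUT={a*a}
  B2:  IN={a*a}  OUT={a*a, d-a}
  B3:  IN={a*a, d-a}  OUT={a*a, a+d, d-a, d-e}
  B4:  IN={a*a, a+d, d-a, d-e}  OUT={a*a, a+d, b-c, d-a, d-e}
  B5:  IN={a*a, a+d, b-c, d-a, d-e}  OUT={a*a, b-c}

Merge at B5: IN[B5] = OUT[B4] = {a*a, a+d, b-c, d-a, d-e}
Applying B5's transfer function to that IN value gives OUT[B5] (row B5 above).

Answer: {a*a, b-c}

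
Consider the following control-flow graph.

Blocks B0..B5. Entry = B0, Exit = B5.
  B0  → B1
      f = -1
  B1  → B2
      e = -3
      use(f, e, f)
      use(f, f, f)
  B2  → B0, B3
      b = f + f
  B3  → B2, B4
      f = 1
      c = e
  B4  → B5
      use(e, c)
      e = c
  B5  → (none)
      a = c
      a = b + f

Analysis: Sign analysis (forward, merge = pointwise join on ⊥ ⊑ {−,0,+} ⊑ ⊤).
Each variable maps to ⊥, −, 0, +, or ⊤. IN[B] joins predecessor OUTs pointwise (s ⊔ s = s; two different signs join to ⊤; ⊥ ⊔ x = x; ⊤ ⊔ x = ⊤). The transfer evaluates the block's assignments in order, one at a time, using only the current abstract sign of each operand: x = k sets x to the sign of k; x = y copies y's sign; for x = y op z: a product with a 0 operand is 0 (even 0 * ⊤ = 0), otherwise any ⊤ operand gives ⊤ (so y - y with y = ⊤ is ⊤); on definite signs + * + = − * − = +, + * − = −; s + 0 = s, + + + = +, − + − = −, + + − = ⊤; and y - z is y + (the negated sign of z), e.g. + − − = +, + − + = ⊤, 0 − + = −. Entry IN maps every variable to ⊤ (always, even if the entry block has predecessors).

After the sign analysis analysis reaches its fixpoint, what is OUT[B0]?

Answer: {a: ⊤, b: ⊤, c: ⊤, d: ⊤, e: ⊤, f: -}

Working:
Per-block solution:
  B0:  IN=(all ⊤)  OUT={f:-; rest ⊤}
  B1:  IN={f:-; rest ⊤}  OUT={e:-, f:-; rest ⊤}
  B2:  IN={e:-; rest ⊤}  OUT={e:-; rest ⊤}
  B3:  IN={e:-; rest ⊤}  OUT={c:-, e:-, f:+; rest ⊤}
  B4:  IN={c:-, e:-, f:+; rest ⊤}  OUT={c:-, e:-, f:+; rest ⊤}
  B5:  IN={c:-, e:-, f:+; rest ⊤}  OUT={c:-, e:-, f:+; rest ⊤}

Merge at B0 (entry node, so the boundary value (all ⊤) is joined with the incoming edge(s)): IN[B0] = (all ⊤) ⊔ OUT[B2] = {a: ⊤, b: ⊤, c: ⊤, d: ⊤, e: ⊤, f: ⊤}
Applying B0's transfer function to that IN value gives OUT[B0] (row B0 above).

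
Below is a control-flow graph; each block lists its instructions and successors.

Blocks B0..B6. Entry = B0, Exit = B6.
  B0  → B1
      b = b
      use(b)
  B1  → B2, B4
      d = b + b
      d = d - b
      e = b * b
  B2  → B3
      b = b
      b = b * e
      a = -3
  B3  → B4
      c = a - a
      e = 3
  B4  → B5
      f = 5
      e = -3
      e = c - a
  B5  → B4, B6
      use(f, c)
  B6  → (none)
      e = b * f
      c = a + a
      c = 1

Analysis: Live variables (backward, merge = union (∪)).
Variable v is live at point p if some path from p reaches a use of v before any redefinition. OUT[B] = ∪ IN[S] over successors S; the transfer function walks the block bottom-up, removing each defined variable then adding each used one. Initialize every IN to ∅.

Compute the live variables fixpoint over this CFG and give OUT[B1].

Answer: {a, b, c, e}

Trace:
Fixpoint table:
  B0:   IN={a, b, c}   OUT={a, b, c}
  B1:   IN={a, b, c}   OUT={a, b, c, e}
  B2:   IN={b, e}   OUT={a, b}
  B3:   IN={a, b}   OUT={a, b, c}
  B4:   IN={a, b, c}   OUT={a, b, c, f}
  B5:   IN={a, b, c, f}   OUT={a, b, c, f}
  B6:   IN={a, b, f}   OUT={}

Merge at B1: OUT[B1] = IN[B2] ⊔ IN[B4] = {a, b, c, e}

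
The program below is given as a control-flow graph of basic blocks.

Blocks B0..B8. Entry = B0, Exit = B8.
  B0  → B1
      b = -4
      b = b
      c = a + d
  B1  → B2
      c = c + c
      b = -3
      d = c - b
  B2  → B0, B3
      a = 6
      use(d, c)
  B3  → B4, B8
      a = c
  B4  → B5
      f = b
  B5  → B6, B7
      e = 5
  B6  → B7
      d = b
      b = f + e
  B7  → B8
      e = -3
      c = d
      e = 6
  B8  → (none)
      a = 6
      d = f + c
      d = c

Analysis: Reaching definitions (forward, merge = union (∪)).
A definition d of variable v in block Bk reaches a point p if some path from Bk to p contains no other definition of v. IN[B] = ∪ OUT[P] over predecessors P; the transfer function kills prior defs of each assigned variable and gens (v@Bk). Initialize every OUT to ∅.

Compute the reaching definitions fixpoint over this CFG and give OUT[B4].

Answer: {a@B3, b@B1, c@B1, d@B1, f@B4}

Trace:
Fixpoint table:
  B0:   IN={a@B2, b@B1, c@B1, d@B1}   OUT={a@B2, b@B0, c@B0, d@B1}
  B1:   IN={a@B2, b@B0, c@B0, d@B1}   OUT={a@B2, b@B1, c@B1, d@B1}
  B2:   IN={a@B2, b@B1, c@B1, d@B1}   OUT={a@B2, b@B1, c@B1, d@B1}
  B3:   IN={a@B2, b@B1, c@B1, d@B1}   OUT={a@B3, b@B1, c@B1, d@B1}
  B4:   IN={a@B3, b@B1, c@B1, d@B1}   OUT={a@B3, b@B1, c@B1, d@B1, f@B4}
  B5:   IN={a@B3, b@B1, c@B1, d@B1, f@B4}   OUT={a@B3, b@B1, c@B1, d@B1, e@B5, f@B4}
  B6:   IN={a@B3, b@B1, c@B1, d@B1, e@B5, f@B4}   OUT={a@B3, b@B6, c@B1, d@B6, e@B5, f@B4}
  B7:   IN={a@B3, b@B1, b@B6, c@B1, d@B1, d@B6, e@B5, f@B4}   OUT={a@B3, b@B1, b@B6, c@B7, d@B1, d@B6, e@B7, f@B4}
  B8:   IN={a@B3, b@B1, b@B6, c@B1, c@B7, d@B1, d@B6, e@B7, f@B4}   OUT={a@B8, b@B1, b@B6, c@B1, c@B7, d@B8, e@B7, f@B4}

Merge at B4: IN[B4] = OUT[B3] = {a@B3, b@B1, c@B1, d@B1}
Applying B4's transfer function to that IN value gives OUT[B4] (row B4 above).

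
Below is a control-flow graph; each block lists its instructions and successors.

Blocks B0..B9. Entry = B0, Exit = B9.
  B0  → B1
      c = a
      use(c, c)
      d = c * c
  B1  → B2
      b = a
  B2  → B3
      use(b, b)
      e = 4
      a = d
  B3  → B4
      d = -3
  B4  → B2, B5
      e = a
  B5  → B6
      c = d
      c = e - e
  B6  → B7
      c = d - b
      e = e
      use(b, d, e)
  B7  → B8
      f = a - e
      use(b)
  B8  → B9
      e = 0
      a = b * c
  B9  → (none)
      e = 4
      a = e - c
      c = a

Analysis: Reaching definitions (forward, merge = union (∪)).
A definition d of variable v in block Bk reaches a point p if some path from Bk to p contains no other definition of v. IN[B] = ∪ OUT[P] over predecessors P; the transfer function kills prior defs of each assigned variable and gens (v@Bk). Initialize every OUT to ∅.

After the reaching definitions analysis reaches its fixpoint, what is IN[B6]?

Per-block solution:
  B0:  IN={}  OUT={c@B0, d@B0}
  B1:  IN={c@B0, d@B0}  OUT={b@B1, c@B0, d@B0}
  B2:  IN={a@B2, b@B1, c@B0, d@B0, d@B3, e@B4}  OUT={a@B2, b@B1, c@B0, d@B0, d@B3, e@B2}
  B3:  IN={a@B2, b@B1, c@B0, d@B0, d@B3, e@B2}  OUT={a@B2, b@B1, c@B0, d@B3, e@B2}
  B4:  IN={a@B2, b@B1, c@B0, d@B3, e@B2}  OUT={a@B2, b@B1, c@B0, d@B3, e@B4}
  B5:  IN={a@B2, b@B1, c@B0, d@B3, e@B4}  OUT={a@B2, b@B1, c@B5, d@B3, e@B4}
  B6:  IN={a@B2, b@B1, c@B5, d@B3, e@B4}  OUT={a@B2, b@B1, c@B6, d@B3, e@B6}
  B7:  IN={a@B2, b@B1, c@B6, d@B3, e@B6}  OUT={a@B2, b@B1, c@B6, d@B3, e@B6, f@B7}
  B8:  IN={a@B2, b@B1, c@B6, d@B3, e@B6, f@B7}  OUT={a@B8, b@B1, c@B6, d@B3, e@B8, f@B7}
  B9:  IN={a@B8, b@B1, c@B6, d@B3, e@B8, f@B7}  OUT={a@B9, b@B1, c@B9, d@B3, e@B9, f@B7}

Merge at B6: IN[B6] = OUT[B5] = {a@B2, b@B1, c@B5, d@B3, e@B4}

Answer: {a@B2, b@B1, c@B5, d@B3, e@B4}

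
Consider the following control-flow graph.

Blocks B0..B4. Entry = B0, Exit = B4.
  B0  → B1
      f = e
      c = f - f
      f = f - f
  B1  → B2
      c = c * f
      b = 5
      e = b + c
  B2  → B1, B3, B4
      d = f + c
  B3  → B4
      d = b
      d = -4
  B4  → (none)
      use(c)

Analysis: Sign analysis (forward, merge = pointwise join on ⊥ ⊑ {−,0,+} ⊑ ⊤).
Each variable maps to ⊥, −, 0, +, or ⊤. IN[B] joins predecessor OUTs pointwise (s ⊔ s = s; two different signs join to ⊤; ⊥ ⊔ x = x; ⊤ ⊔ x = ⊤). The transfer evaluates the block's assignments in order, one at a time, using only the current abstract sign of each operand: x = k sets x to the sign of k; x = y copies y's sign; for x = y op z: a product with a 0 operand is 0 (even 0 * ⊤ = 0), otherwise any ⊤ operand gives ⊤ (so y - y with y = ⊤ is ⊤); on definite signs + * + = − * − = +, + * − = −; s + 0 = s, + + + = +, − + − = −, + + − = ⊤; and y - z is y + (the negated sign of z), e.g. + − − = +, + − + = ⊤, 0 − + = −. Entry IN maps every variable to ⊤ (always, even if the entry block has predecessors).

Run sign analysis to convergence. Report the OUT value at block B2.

Answer: {a: ⊤, b: +, c: ⊤, d: ⊤, e: ⊤, f: ⊤}

Derivation:
Fixpoint table:
  B0:  IN=(all ⊤)  OUT=(all ⊤)
  B1:  IN=(all ⊤)  OUT={b:+; rest ⊤}
  B2:  IN={b:+; rest ⊤}  OUT={b:+; rest ⊤}
  B3:  IN={b:+; rest ⊤}  OUT={b:+, d:-; rest ⊤}
  B4:  IN={b:+; rest ⊤}  OUT={b:+; rest ⊤}

Merge at B2: IN[B2] = OUT[B1] = {a: ⊤, b: +, c: ⊤, d: ⊤, e: ⊤, f: ⊤}
Applying B2's transfer function to that IN value gives OUT[B2] (row B2 above).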